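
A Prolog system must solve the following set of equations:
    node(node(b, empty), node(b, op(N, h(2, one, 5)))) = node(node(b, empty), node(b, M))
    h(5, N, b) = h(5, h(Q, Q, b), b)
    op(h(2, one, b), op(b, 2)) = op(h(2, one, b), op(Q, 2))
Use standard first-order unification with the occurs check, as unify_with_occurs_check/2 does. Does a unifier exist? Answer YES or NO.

Decompose node/2: node(b, empty) = node(b, empty),  node(b, op(N, h(2, one, 5))) = node(b, M).
Delete trivial equation node(b, empty) = node(b, empty).
Decompose node/2: b = b,  op(N, h(2, one, 5)) = M.
Delete trivial equation b = b.
Bind M := op(N, h(2, one, 5)); no other remaining equation mentions M.
Decompose h/3: 5 = 5,  N = h(Q, Q, b),  b = b.
Delete trivial equation 5 = 5.
Bind N := h(Q, Q, b); no other remaining equation mentions N. Substituting into the earlier binding gives M := op(h(Q, Q, b), h(2, one, 5)).
Delete trivial equation b = b.
Decompose op/2: h(2, one, b) = h(2, one, b),  op(b, 2) = op(Q, 2).
Delete trivial equation h(2, one, b) = h(2, one, b).
Decompose op/2: b = Q,  2 = 2.
Bind Q := b; no other remaining equation mentions Q. Substituting into the earlier bindings gives M := op(h(b, b, b), h(2, one, 5)), N := h(b, b, b).
Delete trivial equation 2 = 2.
No equations remain and no clash or occurs-check failure arose, so a unifier exists.

YES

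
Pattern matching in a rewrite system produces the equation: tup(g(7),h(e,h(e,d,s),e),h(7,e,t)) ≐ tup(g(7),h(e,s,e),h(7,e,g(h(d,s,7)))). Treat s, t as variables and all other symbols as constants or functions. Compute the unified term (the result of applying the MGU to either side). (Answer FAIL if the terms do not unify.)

FAIL

Decompose tup/3: g(7) ≐ g(7),  h(e,h(e,d,s),e) ≐ h(e,s,e),  h(7,e,t) ≐ h(7,e,g(h(d,s,7))).
Delete trivial equation g(7) ≐ g(7).
Decompose h/3: e ≐ e,  h(e,d,s) ≐ s,  e ≐ e.
Delete trivial equation e ≐ e.
Occurs check fails: s occurs in h(e,d,s); the equation s ≐ h(e,d,s) has no finite solution.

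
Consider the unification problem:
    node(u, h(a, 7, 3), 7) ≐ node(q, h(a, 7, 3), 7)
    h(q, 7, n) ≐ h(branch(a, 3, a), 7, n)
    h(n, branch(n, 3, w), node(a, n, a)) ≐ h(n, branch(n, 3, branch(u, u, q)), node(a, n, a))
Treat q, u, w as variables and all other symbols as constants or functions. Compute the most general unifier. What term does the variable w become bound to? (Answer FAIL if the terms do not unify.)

Decompose node/3: u ≐ q,  h(a, 7, 3) ≐ h(a, 7, 3),  7 ≐ 7.
Bind u := q; substituting into the one remaining equation that mentions u gives: h(n, branch(n, 3, w), node(a, n, a)) ≐ h(n, branch(n, 3, branch(q, q, q)), node(a, n, a)).
Delete trivial equation h(a, 7, 3) ≐ h(a, 7, 3).
Delete trivial equation 7 ≐ 7.
Decompose h/3: q ≐ branch(a, 3, a),  7 ≐ 7,  n ≐ n.
Bind q := branch(a, 3, a); substituting into the one remaining equation that mentions q gives: h(n, branch(n, 3, w), node(a, n, a)) ≐ h(n, branch(n, 3, branch(branch(a, 3, a), branch(a, 3, a), branch(a, 3, a))), node(a, n, a)). Substituting into the earlier binding gives u := branch(a, 3, a).
Delete trivial equation 7 ≐ 7.
Delete trivial equation n ≐ n.
Decompose h/3: n ≐ n,  branch(n, 3, w) ≐ branch(n, 3, branch(branch(a, 3, a), branch(a, 3, a), branch(a, 3, a))),  node(a, n, a) ≐ node(a, n, a).
Delete trivial equation n ≐ n.
Decompose branch/3: n ≐ n,  3 ≐ 3,  w ≐ branch(branch(a, 3, a), branch(a, 3, a), branch(a, 3, a)).
Delete trivial equation n ≐ n.
Delete trivial equation 3 ≐ 3.
Bind w := branch(branch(a, 3, a), branch(a, 3, a), branch(a, 3, a)); no other remaining equation mentions w.
Delete trivial equation node(a, n, a) ≐ node(a, n, a).
MGU = { u -> branch(a, 3, a), q -> branch(a, 3, a), w -> branch(branch(a, 3, a), branch(a, 3, a), branch(a, 3, a)) }, so w -> branch(branch(a, 3, a), branch(a, 3, a), branch(a, 3, a)).

branch(branch(a, 3, a), branch(a, 3, a), branch(a, 3, a))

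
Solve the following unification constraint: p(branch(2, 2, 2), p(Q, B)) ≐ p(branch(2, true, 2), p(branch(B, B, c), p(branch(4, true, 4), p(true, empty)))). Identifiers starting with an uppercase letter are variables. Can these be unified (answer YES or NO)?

NO

Decompose p/2: branch(2, 2, 2) ≐ branch(2, true, 2),  p(Q, B) ≐ p(branch(B, B, c), p(branch(4, true, 4), p(true, empty))).
Decompose branch/3: 2 ≐ 2,  2 ≐ true,  2 ≐ 2.
Delete trivial equation 2 ≐ 2.
Clash: constants 2 and true differ; no unifier exists.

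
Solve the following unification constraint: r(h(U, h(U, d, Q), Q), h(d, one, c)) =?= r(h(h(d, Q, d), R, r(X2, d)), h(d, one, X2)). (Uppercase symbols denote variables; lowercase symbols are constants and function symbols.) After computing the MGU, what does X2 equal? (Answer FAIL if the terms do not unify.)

Decompose r/2: h(U, h(U, d, Q), Q) =?= h(h(d, Q, d), R, r(X2, d)),  h(d, one, c) =?= h(d, one, X2).
Decompose h/3: U =?= h(d, Q, d),  h(U, d, Q) =?= R,  Q =?= r(X2, d).
Bind U := h(d, Q, d); substituting into the one remaining equation that mentions U gives: h(h(d, Q, d), d, Q) =?= R.
Bind R := h(h(d, Q, d), d, Q); no other remaining equation mentions R.
Bind Q := r(X2, d); no other remaining equation mentions Q. Substituting into the earlier bindings gives U := h(d, r(X2, d), d), R := h(h(d, r(X2, d), d), d, r(X2, d)).
Decompose h/3: d =?= d,  one =?= one,  c =?= X2.
Delete trivial equation d =?= d.
Delete trivial equation one =?= one.
Bind X2 := c. Substituting into the earlier bindings gives U := h(d, r(c, d), d), R := h(h(d, r(c, d), d), d, r(c, d)), Q := r(c, d).
MGU = { U ↦ h(d, r(c, d), d), R ↦ h(h(d, r(c, d), d), d, r(c, d)), Q ↦ r(c, d), X2 ↦ c }, so X2 ↦ c.

c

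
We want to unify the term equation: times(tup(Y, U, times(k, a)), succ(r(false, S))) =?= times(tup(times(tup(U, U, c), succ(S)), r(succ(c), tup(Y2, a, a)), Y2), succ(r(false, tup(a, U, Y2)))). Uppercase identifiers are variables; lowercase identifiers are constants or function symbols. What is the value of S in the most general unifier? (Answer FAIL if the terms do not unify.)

tup(a, r(succ(c), tup(times(k, a), a, a)), times(k, a))

Decompose times/2: tup(Y, U, times(k, a)) =?= tup(times(tup(U, U, c), succ(S)), r(succ(c), tup(Y2, a, a)), Y2),  succ(r(false, S)) =?= succ(r(false, tup(a, U, Y2))).
Decompose tup/3: Y =?= times(tup(U, U, c), succ(S)),  U =?= r(succ(c), tup(Y2, a, a)),  times(k, a) =?= Y2.
Bind Y := times(tup(U, U, c), succ(S)); no other remaining equation mentions Y.
Bind U := r(succ(c), tup(Y2, a, a)); substituting into the one remaining equation that mentions U gives: succ(r(false, S)) =?= succ(r(false, tup(a, r(succ(c), tup(Y2, a, a)), Y2))). Substituting into the earlier binding gives Y := times(tup(r(succ(c), tup(Y2, a, a)), r(succ(c), tup(Y2, a, a)), c), succ(S)).
Bind Y2 := times(k, a); substituting into the remaining equation gives: succ(r(false, S)) =?= succ(r(false, tup(a, r(succ(c), tup(times(k, a), a, a)), times(k, a)))). Substituting into the earlier bindings gives Y := times(tup(r(succ(c), tup(times(k, a), a, a)), r(succ(c), tup(times(k, a), a, a)), c), succ(S)), U := r(succ(c), tup(times(k, a), a, a)).
Decompose succ/1: r(false, S) =?= r(false, tup(a, r(succ(c), tup(times(k, a), a, a)), times(k, a))).
Decompose r/2: false =?= false,  S =?= tup(a, r(succ(c), tup(times(k, a), a, a)), times(k, a)).
Delete trivial equation false =?= false.
Bind S := tup(a, r(succ(c), tup(times(k, a), a, a)), times(k, a)). Substituting into the earlier binding gives Y := times(tup(r(succ(c), tup(times(k, a), a, a)), r(succ(c), tup(times(k, a), a, a)), c), succ(tup(a, r(succ(c), tup(times(k, a), a, a)), times(k, a)))).
MGU = { Y -> times(tup(r(succ(c), tup(times(k, a), a, a)), r(succ(c), tup(times(k, a), a, a)), c), succ(tup(a, r(succ(c), tup(times(k, a), a, a)), times(k, a)))), U -> r(succ(c), tup(times(k, a), a, a)), Y2 -> times(k, a), S -> tup(a, r(succ(c), tup(times(k, a), a, a)), times(k, a)) }, so S -> tup(a, r(succ(c), tup(times(k, a), a, a)), times(k, a)).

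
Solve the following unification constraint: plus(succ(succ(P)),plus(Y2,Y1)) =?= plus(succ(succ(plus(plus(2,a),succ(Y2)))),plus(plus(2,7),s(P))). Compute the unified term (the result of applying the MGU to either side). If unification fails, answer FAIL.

Decompose plus/2: succ(succ(P)) =?= succ(succ(plus(plus(2,a),succ(Y2)))),  plus(Y2,Y1) =?= plus(plus(2,7),s(P)).
Decompose succ/1: succ(P) =?= succ(plus(plus(2,a),succ(Y2))).
Decompose succ/1: P =?= plus(plus(2,a),succ(Y2)).
Bind P := plus(plus(2,a),succ(Y2)); substituting into the remaining equation gives: plus(Y2,Y1) =?= plus(plus(2,7),s(plus(plus(2,a),succ(Y2)))).
Decompose plus/2: Y2 =?= plus(2,7),  Y1 =?= s(plus(plus(2,a),succ(Y2))).
Bind Y2 := plus(2,7); substituting into the remaining equation gives: Y1 =?= s(plus(plus(2,a),succ(plus(2,7)))). Substituting into the earlier binding gives P := plus(plus(2,a),succ(plus(2,7))).
Bind Y1 := s(plus(plus(2,a),succ(plus(2,7)))).
Applying the MGU to either side gives plus(succ(succ(plus(plus(2,a),succ(plus(2,7))))),plus(plus(2,7),s(plus(plus(2,a),succ(plus(2,7)))))).

plus(succ(succ(plus(plus(2,a),succ(plus(2,7))))),plus(plus(2,7),s(plus(plus(2,a),succ(plus(2,7))))))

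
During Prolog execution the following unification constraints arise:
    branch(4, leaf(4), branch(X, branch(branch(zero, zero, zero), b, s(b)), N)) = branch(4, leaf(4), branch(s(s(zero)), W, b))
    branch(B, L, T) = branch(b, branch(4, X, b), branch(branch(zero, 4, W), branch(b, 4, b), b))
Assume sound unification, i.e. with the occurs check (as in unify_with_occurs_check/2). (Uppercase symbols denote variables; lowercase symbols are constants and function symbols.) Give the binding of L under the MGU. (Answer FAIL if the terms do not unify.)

branch(4, s(s(zero)), b)

Decompose branch/3: 4 = 4,  leaf(4) = leaf(4),  branch(X, branch(branch(zero, zero, zero), b, s(b)), N) = branch(s(s(zero)), W, b).
Delete trivial equation 4 = 4.
Delete trivial equation leaf(4) = leaf(4).
Decompose branch/3: X = s(s(zero)),  branch(branch(zero, zero, zero), b, s(b)) = W,  N = b.
Bind X := s(s(zero)); substituting into the one remaining equation that mentions X gives: branch(B, L, T) = branch(b, branch(4, s(s(zero)), b), branch(branch(zero, 4, W), branch(b, 4, b), b)).
Bind W := branch(branch(zero, zero, zero), b, s(b)); substituting into the one remaining equation that mentions W gives: branch(B, L, T) = branch(b, branch(4, s(s(zero)), b), branch(branch(zero, 4, branch(branch(zero, zero, zero), b, s(b))), branch(b, 4, b), b)).
Bind N := b; no other remaining equation mentions N.
Decompose branch/3: B = b,  L = branch(4, s(s(zero)), b),  T = branch(branch(zero, 4, branch(branch(zero, zero, zero), b, s(b))), branch(b, 4, b), b).
Bind B := b; no other remaining equation mentions B.
Bind L := branch(4, s(s(zero)), b); no other remaining equation mentions L.
Bind T := branch(branch(zero, 4, branch(branch(zero, zero, zero), b, s(b))), branch(b, 4, b), b).
MGU = { X ↦ s(s(zero)), W ↦ branch(branch(zero, zero, zero), b, s(b)), N ↦ b, B ↦ b, L ↦ branch(4, s(s(zero)), b), T ↦ branch(branch(zero, 4, branch(branch(zero, zero, zero), b, s(b))), branch(b, 4, b), b) }, so L ↦ branch(4, s(s(zero)), b).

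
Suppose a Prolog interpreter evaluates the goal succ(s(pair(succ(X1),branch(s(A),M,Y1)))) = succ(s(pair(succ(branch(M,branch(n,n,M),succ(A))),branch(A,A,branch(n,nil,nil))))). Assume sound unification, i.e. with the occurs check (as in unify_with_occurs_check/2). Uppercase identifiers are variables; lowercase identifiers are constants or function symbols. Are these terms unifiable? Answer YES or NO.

Decompose succ/1: s(pair(succ(X1),branch(s(A),M,Y1))) = s(pair(succ(branch(M,branch(n,n,M),succ(A))),branch(A,A,branch(n,nil,nil)))).
Decompose s/1: pair(succ(X1),branch(s(A),M,Y1)) = pair(succ(branch(M,branch(n,n,M),succ(A))),branch(A,A,branch(n,nil,nil))).
Decompose pair/2: succ(X1) = succ(branch(M,branch(n,n,M),succ(A))),  branch(s(A),M,Y1) = branch(A,A,branch(n,nil,nil)).
Decompose succ/1: X1 = branch(M,branch(n,n,M),succ(A)).
Bind X1 := branch(M,branch(n,n,M),succ(A)); no other remaining equation mentions X1.
Decompose branch/3: s(A) = A,  M = A,  Y1 = branch(n,nil,nil).
Occurs check fails: A occurs in s(A); the equation A = s(A) has no finite solution.

NO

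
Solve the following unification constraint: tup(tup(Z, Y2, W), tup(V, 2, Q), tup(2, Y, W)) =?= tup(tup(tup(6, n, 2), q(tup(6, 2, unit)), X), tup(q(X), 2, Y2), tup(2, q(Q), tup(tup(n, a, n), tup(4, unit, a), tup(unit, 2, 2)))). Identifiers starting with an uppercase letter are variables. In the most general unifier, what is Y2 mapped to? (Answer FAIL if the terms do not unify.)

q(tup(6, 2, unit))

Decompose tup/3: tup(Z, Y2, W) =?= tup(tup(6, n, 2), q(tup(6, 2, unit)), X),  tup(V, 2, Q) =?= tup(q(X), 2, Y2),  tup(2, Y, W) =?= tup(2, q(Q), tup(tup(n, a, n), tup(4, unit, a), tup(unit, 2, 2))).
Decompose tup/3: Z =?= tup(6, n, 2),  Y2 =?= q(tup(6, 2, unit)),  W =?= X.
Bind Z := tup(6, n, 2); no other remaining equation mentions Z.
Bind Y2 := q(tup(6, 2, unit)); substituting into the one remaining equation that mentions Y2 gives: tup(V, 2, Q) =?= tup(q(X), 2, q(tup(6, 2, unit))).
Bind W := X; substituting into the one remaining equation that mentions W gives: tup(2, Y, X) =?= tup(2, q(Q), tup(tup(n, a, n), tup(4, unit, a), tup(unit, 2, 2))).
Decompose tup/3: V =?= q(X),  2 =?= 2,  Q =?= q(tup(6, 2, unit)).
Bind V := q(X); no other remaining equation mentions V.
Delete trivial equation 2 =?= 2.
Bind Q := q(tup(6, 2, unit)); substituting into the remaining equation gives: tup(2, Y, X) =?= tup(2, q(q(tup(6, 2, unit))), tup(tup(n, a, n), tup(4, unit, a), tup(unit, 2, 2))).
Decompose tup/3: 2 =?= 2,  Y =?= q(q(tup(6, 2, unit))),  X =?= tup(tup(n, a, n), tup(4, unit, a), tup(unit, 2, 2)).
Delete trivial equation 2 =?= 2.
Bind Y := q(q(tup(6, 2, unit))); no other remaining equation mentions Y.
Bind X := tup(tup(n, a, n), tup(4, unit, a), tup(unit, 2, 2)). Substituting into the earlier bindings gives W := tup(tup(n, a, n), tup(4, unit, a), tup(unit, 2, 2)), V := q(tup(tup(n, a, n), tup(4, unit, a), tup(unit, 2, 2))).
MGU = { Z := tup(6, n, 2), Y2 := q(tup(6, 2, unit)), W := tup(tup(n, a, n), tup(4, unit, a), tup(unit, 2, 2)), V := q(tup(tup(n, a, n), tup(4, unit, a), tup(unit, 2, 2))), Q := q(tup(6, 2, unit)), Y := q(q(tup(6, 2, unit))), X := tup(tup(n, a, n), tup(4, unit, a), tup(unit, 2, 2)) }, so Y2 := q(tup(6, 2, unit)).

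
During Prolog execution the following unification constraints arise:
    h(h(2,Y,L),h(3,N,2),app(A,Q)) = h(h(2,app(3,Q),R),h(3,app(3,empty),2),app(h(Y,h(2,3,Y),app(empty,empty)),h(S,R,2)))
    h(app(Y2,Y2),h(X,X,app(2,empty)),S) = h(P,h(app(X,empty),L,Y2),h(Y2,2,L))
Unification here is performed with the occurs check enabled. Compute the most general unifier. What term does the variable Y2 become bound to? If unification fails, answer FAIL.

FAIL

Decompose h/3: h(2,Y,L) = h(2,app(3,Q),R),  h(3,N,2) = h(3,app(3,empty),2),  app(A,Q) = app(h(Y,h(2,3,Y),app(empty,empty)),h(S,R,2)).
Decompose h/3: 2 = 2,  Y = app(3,Q),  L = R.
Delete trivial equation 2 = 2.
Bind Y := app(3,Q); substituting into the one remaining equation that mentions Y gives: app(A,Q) = app(h(app(3,Q),h(2,3,app(3,Q)),app(empty,empty)),h(S,R,2)).
Bind L := R; substituting into the one remaining equation that mentions L gives: h(app(Y2,Y2),h(X,X,app(2,empty)),S) = h(P,h(app(X,empty),R,Y2),h(Y2,2,R)).
Decompose h/3: 3 = 3,  N = app(3,empty),  2 = 2.
Delete trivial equation 3 = 3.
Bind N := app(3,empty); no other remaining equation mentions N.
Delete trivial equation 2 = 2.
Decompose app/2: A = h(app(3,Q),h(2,3,app(3,Q)),app(empty,empty)),  Q = h(S,R,2).
Bind A := h(app(3,Q),h(2,3,app(3,Q)),app(empty,empty)); no other remaining equation mentions A.
Bind Q := h(S,R,2); no other remaining equation mentions Q. Substituting into the earlier bindings gives Y := app(3,h(S,R,2)), A := h(app(3,h(S,R,2)),h(2,3,app(3,h(S,R,2))),app(empty,empty)).
Decompose h/3: app(Y2,Y2) = P,  h(X,X,app(2,empty)) = h(app(X,empty),R,Y2),  S = h(Y2,2,R).
Bind P := app(Y2,Y2); no other remaining equation mentions P.
Decompose h/3: X = app(X,empty),  X = R,  app(2,empty) = Y2.
Occurs check fails: X occurs in app(X,empty); the equation X = app(X,empty) has no finite solution.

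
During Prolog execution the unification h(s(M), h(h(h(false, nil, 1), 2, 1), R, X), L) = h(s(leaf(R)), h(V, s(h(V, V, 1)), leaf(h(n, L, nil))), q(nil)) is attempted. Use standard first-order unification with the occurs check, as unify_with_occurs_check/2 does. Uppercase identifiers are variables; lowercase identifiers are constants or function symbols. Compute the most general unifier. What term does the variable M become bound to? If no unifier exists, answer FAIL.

leaf(s(h(h(h(false, nil, 1), 2, 1), h(h(false, nil, 1), 2, 1), 1)))

Decompose h/3: s(M) = s(leaf(R)),  h(h(h(false, nil, 1), 2, 1), R, X) = h(V, s(h(V, V, 1)), leaf(h(n, L, nil))),  L = q(nil).
Decompose s/1: M = leaf(R).
Bind M := leaf(R); no other remaining equation mentions M.
Decompose h/3: h(h(false, nil, 1), 2, 1) = V,  R = s(h(V, V, 1)),  X = leaf(h(n, L, nil)).
Bind V := h(h(false, nil, 1), 2, 1); substituting into the one remaining equation that mentions V gives: R = s(h(h(h(false, nil, 1), 2, 1), h(h(false, nil, 1), 2, 1), 1)).
Bind R := s(h(h(h(false, nil, 1), 2, 1), h(h(false, nil, 1), 2, 1), 1)); no other remaining equation mentions R. Substituting into the earlier binding gives M := leaf(s(h(h(h(false, nil, 1), 2, 1), h(h(false, nil, 1), 2, 1), 1))).
Bind X := leaf(h(n, L, nil)); no other remaining equation mentions X.
Bind L := q(nil). Substituting into the earlier binding gives X := leaf(h(n, q(nil), nil)).
MGU = { M = leaf(s(h(h(h(false, nil, 1), 2, 1), h(h(false, nil, 1), 2, 1), 1))), V = h(h(false, nil, 1), 2, 1), R = s(h(h(h(false, nil, 1), 2, 1), h(h(false, nil, 1), 2, 1), 1)), X = leaf(h(n, q(nil), nil)), L = q(nil) }, so M = leaf(s(h(h(h(false, nil, 1), 2, 1), h(h(false, nil, 1), 2, 1), 1))).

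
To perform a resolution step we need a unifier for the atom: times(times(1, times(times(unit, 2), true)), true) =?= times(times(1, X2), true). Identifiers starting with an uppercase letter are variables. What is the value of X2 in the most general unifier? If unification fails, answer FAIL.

times(times(unit, 2), true)

Decompose times/2: times(1, times(times(unit, 2), true)) =?= times(1, X2),  true =?= true.
Decompose times/2: 1 =?= 1,  times(times(unit, 2), true) =?= X2.
Delete trivial equation 1 =?= 1.
Bind X2 := times(times(unit, 2), true); no other remaining equation mentions X2.
Delete trivial equation true =?= true.
MGU = { X2 ↦ times(times(unit, 2), true) }, so X2 ↦ times(times(unit, 2), true).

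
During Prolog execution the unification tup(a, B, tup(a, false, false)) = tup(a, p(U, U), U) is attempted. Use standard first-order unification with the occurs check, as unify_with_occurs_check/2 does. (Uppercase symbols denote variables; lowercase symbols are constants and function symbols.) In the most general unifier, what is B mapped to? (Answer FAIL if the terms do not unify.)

p(tup(a, false, false), tup(a, false, false))

Decompose tup/3: a = a,  B = p(U, U),  tup(a, false, false) = U.
Delete trivial equation a = a.
Bind B := p(U, U); no other remaining equation mentions B.
Bind U := tup(a, false, false). Substituting into the earlier binding gives B := p(tup(a, false, false), tup(a, false, false)).
MGU = { B = p(tup(a, false, false), tup(a, false, false)), U = tup(a, false, false) }, so B = p(tup(a, false, false), tup(a, false, false)).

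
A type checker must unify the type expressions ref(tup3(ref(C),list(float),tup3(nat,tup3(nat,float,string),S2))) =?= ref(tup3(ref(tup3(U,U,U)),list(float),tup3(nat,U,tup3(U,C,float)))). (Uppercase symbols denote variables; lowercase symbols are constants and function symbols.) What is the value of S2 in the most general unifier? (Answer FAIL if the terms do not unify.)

tup3(tup3(nat,float,string),tup3(tup3(nat,float,string),tup3(nat,float,string),tup3(nat,float,string)),float)

Decompose ref/1: tup3(ref(C),list(float),tup3(nat,tup3(nat,float,string),S2)) =?= tup3(ref(tup3(U,U,U)),list(float),tup3(nat,U,tup3(U,C,float))).
Decompose tup3/3: ref(C) =?= ref(tup3(U,U,U)),  list(float) =?= list(float),  tup3(nat,tup3(nat,float,string),S2) =?= tup3(nat,U,tup3(U,C,float)).
Decompose ref/1: C =?= tup3(U,U,U).
Bind C := tup3(U,U,U); substituting into the one remaining equation that mentions C gives: tup3(nat,tup3(nat,float,string),S2) =?= tup3(nat,U,tup3(U,tup3(U,U,U),float)).
Delete trivial equation list(float) =?= list(float).
Decompose tup3/3: nat =?= nat,  tup3(nat,float,string) =?= U,  S2 =?= tup3(U,tup3(U,U,U),float).
Delete trivial equation nat =?= nat.
Bind U := tup3(nat,float,string); substituting into the remaining equation gives: S2 =?= tup3(tup3(nat,float,string),tup3(tup3(nat,float,string),tup3(nat,float,string),tup3(nat,float,string)),float). Substituting into the earlier binding gives C := tup3(tup3(nat,float,string),tup3(nat,float,string),tup3(nat,float,string)).
Bind S2 := tup3(tup3(nat,float,string),tup3(tup3(nat,float,string),tup3(nat,float,string),tup3(nat,float,string)),float).
MGU = { C := tup3(tup3(nat,float,string),tup3(nat,float,string),tup3(nat,float,string)), U := tup3(nat,float,string), S2 := tup3(tup3(nat,float,string),tup3(tup3(nat,float,string),tup3(nat,float,string),tup3(nat,float,string)),float) }, so S2 := tup3(tup3(nat,float,string),tup3(tup3(nat,float,string),tup3(nat,float,string),tup3(nat,float,string)),float).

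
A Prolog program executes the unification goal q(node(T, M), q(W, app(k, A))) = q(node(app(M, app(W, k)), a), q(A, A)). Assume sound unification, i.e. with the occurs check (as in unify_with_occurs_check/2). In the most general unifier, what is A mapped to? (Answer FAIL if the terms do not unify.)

FAIL

Decompose q/2: node(T, M) = node(app(M, app(W, k)), a),  q(W, app(k, A)) = q(A, A).
Decompose node/2: T = app(M, app(W, k)),  M = a.
Bind T := app(M, app(W, k)); no other remaining equation mentions T.
Bind M := a; no other remaining equation mentions M. Substituting into the earlier binding gives T := app(a, app(W, k)).
Decompose q/2: W = A,  app(k, A) = A.
Bind W := A; no other remaining equation mentions W. Substituting into the earlier binding gives T := app(a, app(A, k)).
Occurs check fails: A occurs in app(k, A); the equation A = app(k, A) has no finite solution.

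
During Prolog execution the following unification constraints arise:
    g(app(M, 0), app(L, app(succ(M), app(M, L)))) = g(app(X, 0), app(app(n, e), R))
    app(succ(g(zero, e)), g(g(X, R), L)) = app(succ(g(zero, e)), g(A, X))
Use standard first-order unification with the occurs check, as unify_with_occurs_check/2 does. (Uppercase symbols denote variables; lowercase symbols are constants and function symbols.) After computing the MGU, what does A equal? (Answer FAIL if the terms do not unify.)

g(app(n, e), app(succ(app(n, e)), app(app(n, e), app(n, e))))

Decompose g/2: app(M, 0) = app(X, 0),  app(L, app(succ(M), app(M, L))) = app(app(n, e), R).
Decompose app/2: M = X,  0 = 0.
Bind M := X; substituting into the one remaining equation that mentions M gives: app(L, app(succ(X), app(X, L))) = app(app(n, e), R).
Delete trivial equation 0 = 0.
Decompose app/2: L = app(n, e),  app(succ(X), app(X, L)) = R.
Bind L := app(n, e); substituting into the remaining equations gives: app(succ(X), app(X, app(n, e))) = R,  app(succ(g(zero, e)), g(g(X, R), app(n, e))) = app(succ(g(zero, e)), g(A, X)).
Bind R := app(succ(X), app(X, app(n, e))); substituting into the remaining equation gives: app(succ(g(zero, e)), g(g(X, app(succ(X), app(X, app(n, e)))), app(n, e))) = app(succ(g(zero, e)), g(A, X)).
Decompose app/2: succ(g(zero, e)) = succ(g(zero, e)),  g(g(X, app(succ(X), app(X, app(n, e)))), app(n, e)) = g(A, X).
Delete trivial equation succ(g(zero, e)) = succ(g(zero, e)).
Decompose g/2: g(X, app(succ(X), app(X, app(n, e)))) = A,  app(n, e) = X.
Bind A := g(X, app(succ(X), app(X, app(n, e)))); no other remaining equation mentions A.
Bind X := app(n, e). Substituting into the earlier bindings gives M := app(n, e), R := app(succ(app(n, e)), app(app(n, e), app(n, e))), A := g(app(n, e), app(succ(app(n, e)), app(app(n, e), app(n, e)))).
MGU = { M = app(n, e), L = app(n, e), R = app(succ(app(n, e)), app(app(n, e), app(n, e))), A = g(app(n, e), app(succ(app(n, e)), app(app(n, e), app(n, e)))), X = app(n, e) }, so A = g(app(n, e), app(succ(app(n, e)), app(app(n, e), app(n, e)))).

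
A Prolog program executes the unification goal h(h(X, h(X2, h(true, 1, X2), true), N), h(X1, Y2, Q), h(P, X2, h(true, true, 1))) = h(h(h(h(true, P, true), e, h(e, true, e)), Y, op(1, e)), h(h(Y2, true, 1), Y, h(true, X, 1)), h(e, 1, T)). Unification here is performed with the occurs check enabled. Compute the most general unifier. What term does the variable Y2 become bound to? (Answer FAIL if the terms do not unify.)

h(1, h(true, 1, 1), true)

Decompose h/3: h(X, h(X2, h(true, 1, X2), true), N) = h(h(h(true, P, true), e, h(e, true, e)), Y, op(1, e)),  h(X1, Y2, Q) = h(h(Y2, true, 1), Y, h(true, X, 1)),  h(P, X2, h(true, true, 1)) = h(e, 1, T).
Decompose h/3: X = h(h(true, P, true), e, h(e, true, e)),  h(X2, h(true, 1, X2), true) = Y,  N = op(1, e).
Bind X := h(h(true, P, true), e, h(e, true, e)); substituting into the one remaining equation that mentions X gives: h(X1, Y2, Q) = h(h(Y2, true, 1), Y, h(true, h(h(true, P, true), e, h(e, true, e)), 1)).
Bind Y := h(X2, h(true, 1, X2), true); substituting into the one remaining equation that mentions Y gives: h(X1, Y2, Q) = h(h(Y2, true, 1), h(X2, h(true, 1, X2), true), h(true, h(h(true, P, true), e, h(e, true, e)), 1)).
Bind N := op(1, e); no other remaining equation mentions N.
Decompose h/3: X1 = h(Y2, true, 1),  Y2 = h(X2, h(true, 1, X2), true),  Q = h(true, h(h(true, P, true), e, h(e, true, e)), 1).
Bind X1 := h(Y2, true, 1); no other remaining equation mentions X1.
Bind Y2 := h(X2, h(true, 1, X2), true); no other remaining equation mentions Y2. Substituting into the earlier binding gives X1 := h(h(X2, h(true, 1, X2), true), true, 1).
Bind Q := h(true, h(h(true, P, true), e, h(e, true, e)), 1); no other remaining equation mentions Q.
Decompose h/3: P = e,  X2 = 1,  h(true, true, 1) = T.
Bind P := e; no other remaining equation mentions P. Substituting into the earlier bindings gives X := h(h(true, e, true), e, h(e, true, e)), Q := h(true, h(h(true, e, true), e, h(e, true, e)), 1).
Bind X2 := 1; no other remaining equation mentions X2. Substituting into the earlier bindings gives Y := h(1, h(true, 1, 1), true), X1 := h(h(1, h(true, 1, 1), true), true, 1), Y2 := h(1, h(true, 1, 1), true).
Bind T := h(true, true, 1).
MGU = { X = h(h(true, e, true), e, h(e, true, e)), Y = h(1, h(true, 1, 1), true), N = op(1, e), X1 = h(h(1, h(true, 1, 1), true), true, 1), Y2 = h(1, h(true, 1, 1), true), Q = h(true, h(h(true, e, true), e, h(e, true, e)), 1), P = e, X2 = 1, T = h(true, true, 1) }, so Y2 = h(1, h(true, 1, 1), true).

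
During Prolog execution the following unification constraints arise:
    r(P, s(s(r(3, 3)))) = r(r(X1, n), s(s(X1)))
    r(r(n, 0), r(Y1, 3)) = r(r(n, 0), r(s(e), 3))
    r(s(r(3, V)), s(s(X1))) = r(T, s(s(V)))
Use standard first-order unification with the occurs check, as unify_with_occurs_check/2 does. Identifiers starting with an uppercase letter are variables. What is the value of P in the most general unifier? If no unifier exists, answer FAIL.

r(r(3, 3), n)

Decompose r/2: P = r(X1, n),  s(s(r(3, 3))) = s(s(X1)).
Bind P := r(X1, n); no other remaining equation mentions P.
Decompose s/1: s(r(3, 3)) = s(X1).
Decompose s/1: r(3, 3) = X1.
Bind X1 := r(3, 3); substituting into the one remaining equation that mentions X1 gives: r(s(r(3, V)), s(s(r(3, 3)))) = r(T, s(s(V))). Substituting into the earlier binding gives P := r(r(3, 3), n).
Decompose r/2: r(n, 0) = r(n, 0),  r(Y1, 3) = r(s(e), 3).
Delete trivial equation r(n, 0) = r(n, 0).
Decompose r/2: Y1 = s(e),  3 = 3.
Bind Y1 := s(e); no other remaining equation mentions Y1.
Delete trivial equation 3 = 3.
Decompose r/2: s(r(3, V)) = T,  s(s(r(3, 3))) = s(s(V)).
Bind T := s(r(3, V)); no other remaining equation mentions T.
Decompose s/1: s(r(3, 3)) = s(V).
Decompose s/1: r(3, 3) = V.
Bind V := r(3, 3). Substituting into the earlier binding gives T := s(r(3, r(3, 3))).
MGU = { P ↦ r(r(3, 3), n), X1 ↦ r(3, 3), Y1 ↦ s(e), T ↦ s(r(3, r(3, 3))), V ↦ r(3, 3) }, so P ↦ r(r(3, 3), n).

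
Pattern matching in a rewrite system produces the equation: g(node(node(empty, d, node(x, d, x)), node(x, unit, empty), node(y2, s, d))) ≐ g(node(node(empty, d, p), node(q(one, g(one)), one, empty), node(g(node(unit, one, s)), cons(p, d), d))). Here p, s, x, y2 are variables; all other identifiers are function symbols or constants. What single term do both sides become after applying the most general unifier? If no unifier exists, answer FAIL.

Decompose g/1: node(node(empty, d, node(x, d, x)), node(x, unit, empty), node(y2, s, d)) ≐ node(node(empty, d, p), node(q(one, g(one)), one, empty), node(g(node(unit, one, s)), cons(p, d), d)).
Decompose node/3: node(empty, d, node(x, d, x)) ≐ node(empty, d, p),  node(x, unit, empty) ≐ node(q(one, g(one)), one, empty),  node(y2, s, d) ≐ node(g(node(unit, one, s)), cons(p, d), d).
Decompose node/3: empty ≐ empty,  d ≐ d,  node(x, d, x) ≐ p.
Delete trivial equation empty ≐ empty.
Delete trivial equation d ≐ d.
Bind p := node(x, d, x); substituting into the one remaining equation that mentions p gives: node(y2, s, d) ≐ node(g(node(unit, one, s)), cons(node(x, d, x), d), d).
Decompose node/3: x ≐ q(one, g(one)),  unit ≐ one,  empty ≐ empty.
Bind x := q(one, g(one)); substituting into the one remaining equation that mentions x gives: node(y2, s, d) ≐ node(g(node(unit, one, s)), cons(node(q(one, g(one)), d, q(one, g(one))), d), d). Substituting into the earlier binding gives p := node(q(one, g(one)), d, q(one, g(one))).
Clash: constants unit and one differ; no unifier exists.

FAIL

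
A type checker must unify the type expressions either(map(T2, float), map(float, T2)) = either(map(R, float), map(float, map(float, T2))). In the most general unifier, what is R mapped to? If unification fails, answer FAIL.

FAIL

Decompose either/2: map(T2, float) = map(R, float),  map(float, T2) = map(float, map(float, T2)).
Decompose map/2: T2 = R,  float = float.
Bind T2 := R; substituting into the one remaining equation that mentions T2 gives: map(float, R) = map(float, map(float, R)).
Delete trivial equation float = float.
Decompose map/2: float = float,  R = map(float, R).
Delete trivial equation float = float.
Occurs check fails: R occurs in map(float, R); the equation R = map(float, R) has no finite solution.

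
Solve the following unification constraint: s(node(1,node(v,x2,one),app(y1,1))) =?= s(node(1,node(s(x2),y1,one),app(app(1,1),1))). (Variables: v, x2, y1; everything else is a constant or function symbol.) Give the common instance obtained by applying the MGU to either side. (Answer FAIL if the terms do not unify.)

s(node(1,node(s(app(1,1)),app(1,1),one),app(app(1,1),1)))

Decompose s/1: node(1,node(v,x2,one),app(y1,1)) =?= node(1,node(s(x2),y1,one),app(app(1,1),1)).
Decompose node/3: 1 =?= 1,  node(v,x2,one) =?= node(s(x2),y1,one),  app(y1,1) =?= app(app(1,1),1).
Delete trivial equation 1 =?= 1.
Decompose node/3: v =?= s(x2),  x2 =?= y1,  one =?= one.
Bind v := s(x2); no other remaining equation mentions v.
Bind x2 := y1; no other remaining equation mentions x2. Substituting into the earlier binding gives v := s(y1).
Delete trivial equation one =?= one.
Decompose app/2: y1 =?= app(1,1),  1 =?= 1.
Bind y1 := app(1,1); no other remaining equation mentions y1. Substituting into the earlier bindings gives v := s(app(1,1)), x2 := app(1,1).
Delete trivial equation 1 =?= 1.
Applying the MGU to either side gives s(node(1,node(s(app(1,1)),app(1,1),one),app(app(1,1),1))).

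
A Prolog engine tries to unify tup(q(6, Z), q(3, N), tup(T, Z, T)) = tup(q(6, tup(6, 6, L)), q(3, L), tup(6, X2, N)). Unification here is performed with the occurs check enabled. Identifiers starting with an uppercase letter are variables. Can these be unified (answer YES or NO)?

YES

Decompose tup/3: q(6, Z) = q(6, tup(6, 6, L)),  q(3, N) = q(3, L),  tup(T, Z, T) = tup(6, X2, N).
Decompose q/2: 6 = 6,  Z = tup(6, 6, L).
Delete trivial equation 6 = 6.
Bind Z := tup(6, 6, L); substituting into the one remaining equation that mentions Z gives: tup(T, tup(6, 6, L), T) = tup(6, X2, N).
Decompose q/2: 3 = 3,  N = L.
Delete trivial equation 3 = 3.
Bind N := L; substituting into the remaining equation gives: tup(T, tup(6, 6, L), T) = tup(6, X2, L).
Decompose tup/3: T = 6,  tup(6, 6, L) = X2,  T = L.
Bind T := 6; substituting into the one remaining equation that mentions T gives: 6 = L.
Bind X2 := tup(6, 6, L); no other remaining equation mentions X2.
Bind L := 6. Substituting into the earlier bindings gives Z := tup(6, 6, 6), N := 6, X2 := tup(6, 6, 6).
No equations remain and no clash or occurs-check failure arose, so a unifier exists.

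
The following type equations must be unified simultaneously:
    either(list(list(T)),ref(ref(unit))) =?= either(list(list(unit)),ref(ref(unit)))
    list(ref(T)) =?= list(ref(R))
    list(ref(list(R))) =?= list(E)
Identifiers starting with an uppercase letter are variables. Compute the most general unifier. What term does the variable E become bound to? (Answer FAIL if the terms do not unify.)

Decompose either/2: list(list(T)) =?= list(list(unit)),  ref(ref(unit)) =?= ref(ref(unit)).
Decompose list/1: list(T) =?= list(unit).
Decompose list/1: T =?= unit.
Bind T := unit; substituting into the one remaining equation that mentions T gives: list(ref(unit)) =?= list(ref(R)).
Delete trivial equation ref(ref(unit)) =?= ref(ref(unit)).
Decompose list/1: ref(unit) =?= ref(R).
Decompose ref/1: unit =?= R.
Bind R := unit; substituting into the remaining equation gives: list(ref(list(unit))) =?= list(E).
Decompose list/1: ref(list(unit)) =?= E.
Bind E := ref(list(unit)).
MGU = { T := unit, R := unit, E := ref(list(unit)) }, so E := ref(list(unit)).

ref(list(unit))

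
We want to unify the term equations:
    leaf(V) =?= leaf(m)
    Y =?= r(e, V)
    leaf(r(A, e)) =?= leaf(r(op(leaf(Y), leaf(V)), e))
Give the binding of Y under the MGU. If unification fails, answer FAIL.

Decompose leaf/1: V =?= m.
Bind V := m; substituting into the remaining equations gives: Y =?= r(e, m),  leaf(r(A, e)) =?= leaf(r(op(leaf(Y), leaf(m)), e)).
Bind Y := r(e, m); substituting into the remaining equation gives: leaf(r(A, e)) =?= leaf(r(op(leaf(r(e, m)), leaf(m)), e)).
Decompose leaf/1: r(A, e) =?= r(op(leaf(r(e, m)), leaf(m)), e).
Decompose r/2: A =?= op(leaf(r(e, m)), leaf(m)),  e =?= e.
Bind A := op(leaf(r(e, m)), leaf(m)); no other remaining equation mentions A.
Delete trivial equation e =?= e.
MGU = { V -> m, Y -> r(e, m), A -> op(leaf(r(e, m)), leaf(m)) }, so Y -> r(e, m).

r(e, m)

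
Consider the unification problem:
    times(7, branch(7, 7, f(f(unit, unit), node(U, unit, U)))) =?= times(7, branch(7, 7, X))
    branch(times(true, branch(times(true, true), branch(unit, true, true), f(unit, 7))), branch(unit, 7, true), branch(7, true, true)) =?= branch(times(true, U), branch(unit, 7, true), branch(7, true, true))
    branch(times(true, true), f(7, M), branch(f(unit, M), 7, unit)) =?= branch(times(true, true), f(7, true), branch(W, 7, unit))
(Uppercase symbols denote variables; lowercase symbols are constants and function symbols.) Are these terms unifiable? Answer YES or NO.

Decompose times/2: 7 =?= 7,  branch(7, 7, f(f(unit, unit), node(U, unit, U))) =?= branch(7, 7, X).
Delete trivial equation 7 =?= 7.
Decompose branch/3: 7 =?= 7,  7 =?= 7,  f(f(unit, unit), node(U, unit, U)) =?= X.
Delete trivial equation 7 =?= 7.
Delete trivial equation 7 =?= 7.
Bind X := f(f(unit, unit), node(U, unit, U)); no other remaining equation mentions X.
Decompose branch/3: times(true, branch(times(true, true), branch(unit, true, true), f(unit, 7))) =?= times(true, U),  branch(unit, 7, true) =?= branch(unit, 7, true),  branch(7, true, true) =?= branch(7, true, true).
Decompose times/2: true =?= true,  branch(times(true, true), branch(unit, true, true), f(unit, 7)) =?= U.
Delete trivial equation true =?= true.
Bind U := branch(times(true, true), branch(unit, true, true), f(unit, 7)); no other remaining equation mentions U. Substituting into the earlier binding gives X := f(f(unit, unit), node(branch(times(true, true), branch(unit, true, true), f(unit, 7)), unit, branch(times(true, true), branch(unit, true, true), f(unit, 7)))).
Delete trivial equation branch(unit, 7, true) =?= branch(unit, 7, true).
Delete trivial equation branch(7, true, true) =?= branch(7, true, true).
Decompose branch/3: times(true, true) =?= times(true, true),  f(7, M) =?= f(7, true),  branch(f(unit, M), 7, unit) =?= branch(W, 7, unit).
Delete trivial equation times(true, true) =?= times(true, true).
Decompose f/2: 7 =?= 7,  M =?= true.
Delete trivial equation 7 =?= 7.
Bind M := true; substituting into the remaining equation gives: branch(f(unit, true), 7, unit) =?= branch(W, 7, unit).
Decompose branch/3: f(unit, true) =?= W,  7 =?= 7,  unit =?= unit.
Bind W := f(unit, true); no other remaining equation mentions W.
Delete trivial equation 7 =?= 7.
Delete trivial equation unit =?= unit.
No equations remain and no clash or occurs-check failure arose, so a unifier exists.

YES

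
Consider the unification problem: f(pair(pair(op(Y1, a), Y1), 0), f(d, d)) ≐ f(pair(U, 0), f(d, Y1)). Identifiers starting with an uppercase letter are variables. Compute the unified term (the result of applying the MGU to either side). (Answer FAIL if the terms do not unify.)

f(pair(pair(op(d, a), d), 0), f(d, d))

Decompose f/2: pair(pair(op(Y1, a), Y1), 0) ≐ pair(U, 0),  f(d, d) ≐ f(d, Y1).
Decompose pair/2: pair(op(Y1, a), Y1) ≐ U,  0 ≐ 0.
Bind U := pair(op(Y1, a), Y1); no other remaining equation mentions U.
Delete trivial equation 0 ≐ 0.
Decompose f/2: d ≐ d,  d ≐ Y1.
Delete trivial equation d ≐ d.
Bind Y1 := d. Substituting into the earlier binding gives U := pair(op(d, a), d).
Applying the MGU to either side gives f(pair(pair(op(d, a), d), 0), f(d, d)).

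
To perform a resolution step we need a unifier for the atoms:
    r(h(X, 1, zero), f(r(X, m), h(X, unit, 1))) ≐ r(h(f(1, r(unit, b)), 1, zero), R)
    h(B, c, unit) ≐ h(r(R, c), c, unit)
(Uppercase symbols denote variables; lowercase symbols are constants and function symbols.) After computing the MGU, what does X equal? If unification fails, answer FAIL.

Decompose r/2: h(X, 1, zero) ≐ h(f(1, r(unit, b)), 1, zero),  f(r(X, m), h(X, unit, 1)) ≐ R.
Decompose h/3: X ≐ f(1, r(unit, b)),  1 ≐ 1,  zero ≐ zero.
Bind X := f(1, r(unit, b)); substituting into the one remaining equation that mentions X gives: f(r(f(1, r(unit, b)), m), h(f(1, r(unit, b)), unit, 1)) ≐ R.
Delete trivial equation 1 ≐ 1.
Delete trivial equation zero ≐ zero.
Bind R := f(r(f(1, r(unit, b)), m), h(f(1, r(unit, b)), unit, 1)); substituting into the remaining equation gives: h(B, c, unit) ≐ h(r(f(r(f(1, r(unit, b)), m), h(f(1, r(unit, b)), unit, 1)), c), c, unit).
Decompose h/3: B ≐ r(f(r(f(1, r(unit, b)), m), h(f(1, r(unit, b)), unit, 1)), c),  c ≐ c,  unit ≐ unit.
Bind B := r(f(r(f(1, r(unit, b)), m), h(f(1, r(unit, b)), unit, 1)), c); no other remaining equation mentions B.
Delete trivial equation c ≐ c.
Delete trivial equation unit ≐ unit.
MGU = { X -> f(1, r(unit, b)), R -> f(r(f(1, r(unit, b)), m), h(f(1, r(unit, b)), unit, 1)), B -> r(f(r(f(1, r(unit, b)), m), h(f(1, r(unit, b)), unit, 1)), c) }, so X -> f(1, r(unit, b)).

f(1, r(unit, b))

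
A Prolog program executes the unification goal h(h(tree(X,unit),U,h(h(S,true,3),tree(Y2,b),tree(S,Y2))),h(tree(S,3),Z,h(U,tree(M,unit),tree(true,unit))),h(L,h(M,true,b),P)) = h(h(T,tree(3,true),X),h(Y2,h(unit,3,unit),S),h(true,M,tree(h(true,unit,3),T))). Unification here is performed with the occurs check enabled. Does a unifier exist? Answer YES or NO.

NO

Decompose h/3: h(tree(X,unit),U,h(h(S,true,3),tree(Y2,b),tree(S,Y2))) = h(T,tree(3,true),X),  h(tree(S,3),Z,h(U,tree(M,unit),tree(true,unit))) = h(Y2,h(unit,3,unit),S),  h(L,h(M,true,b),P) = h(true,M,tree(h(true,unit,3),T)).
Decompose h/3: tree(X,unit) = T,  U = tree(3,true),  h(h(S,true,3),tree(Y2,b),tree(S,Y2)) = X.
Bind T := tree(X,unit); substituting into the one remaining equation that mentions T gives: h(L,h(M,true,b),P) = h(true,M,tree(h(true,unit,3),tree(X,unit))).
Bind U := tree(3,true); substituting into the one remaining equation that mentions U gives: h(tree(S,3),Z,h(tree(3,true),tree(M,unit),tree(true,unit))) = h(Y2,h(unit,3,unit),S).
Bind X := h(h(S,true,3),tree(Y2,b),tree(S,Y2)); substituting into the one remaining equation that mentions X gives: h(L,h(M,true,b),P) = h(true,M,tree(h(true,unit,3),tree(h(h(S,true,3),tree(Y2,b),tree(S,Y2)),unit))). Substituting into the earlier binding gives T := tree(h(h(S,true,3),tree(Y2,b),tree(S,Y2)),unit).
Decompose h/3: tree(S,3) = Y2,  Z = h(unit,3,unit),  h(tree(3,true),tree(M,unit),tree(true,unit)) = S.
Bind Y2 := tree(S,3); substituting into the one remaining equation that mentions Y2 gives: h(L,h(M,true,b),P) = h(true,M,tree(h(true,unit,3),tree(h(h(S,true,3),tree(tree(S,3),b),tree(S,tree(S,3))),unit))). Substituting into the earlier bindings gives T := tree(h(h(S,true,3),tree(tree(S,3),b),tree(S,tree(S,3))),unit), X := h(h(S,true,3),tree(tree(S,3),b),tree(S,tree(S,3))).
Bind Z := h(unit,3,unit); no other remaining equation mentions Z.
Bind S := h(tree(3,true),tree(M,unit),tree(true,unit)); substituting into the remaining equation gives: h(L,h(M,true,b),P) = h(true,M,tree(h(true,unit,3),tree(h(h(h(tree(3,true),tree(M,unit),tree(true,unit)),true,3),tree(tree(h(tree(3,true),tree(M,unit),tree(true,unit)),3),b),tree(h(tree(3,true),tree(M,unit),tree(true,unit)),tree(h(tree(3,true),tree(M,unit),tree(true,unit)),3))),unit))). Substituting into the earlier bindings gives T := tree(h(h(h(tree(3,true),tree(M,unit),tree(true,unit)),true,3),tree(tree(h(tree(3,true),tree(M,unit),tree(true,unit)),3),b),tree(h(tree(3,true),tree(M,unit),tree(true,unit)),tree(h(tree(3,true),tree(M,unit),tree(true,unit)),3))),unit), X := h(h(h(tree(3,true),tree(M,unit),tree(true,unit)),true,3),tree(tree(h(tree(3,true),tree(M,unit),tree(true,unit)),3),b),tree(h(tree(3,true),tree(M,unit),tree(true,unit)),tree(h(tree(3,true),tree(M,unit),tree(true,unit)),3))), Y2 := tree(h(tree(3,true),tree(M,unit),tree(true,unit)),3).
Decompose h/3: L = true,  h(M,true,b) = M,  P = tree(h(true,unit,3),tree(h(h(h(tree(3,true),tree(M,unit),tree(true,unit)),true,3),tree(tree(h(tree(3,true),tree(M,unit),tree(true,unit)),3),b),tree(h(tree(3,true),tree(M,unit),tree(true,unit)),tree(h(tree(3,true),tree(M,unit),tree(true,unit)),3))),unit)).
Bind L := true; no other remaining equation mentions L.
Occurs check fails: M occurs in h(M,true,b); the equation M = h(M,true,b) has no finite solution.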